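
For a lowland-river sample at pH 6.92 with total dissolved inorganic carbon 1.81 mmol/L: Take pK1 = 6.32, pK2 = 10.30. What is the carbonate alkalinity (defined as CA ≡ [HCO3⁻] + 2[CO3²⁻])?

CA = [HCO3⁻] + 2[CO3²⁻] = (α₁ + 2α₂)·DIC
At pH 6.92: [H⁺]/K1 = 10^-0.60 = 0.25119, K2/[H⁺] = 10^-3.38 = 0.00041687
α₁ = 1/(1 + 0.25119 + 0.00041687) = 1/1.2516 = 0.7990; α₂ = α₁·K2/[H⁺] = 0.0003331
α₁ + 2α₂ = 0.7996
CA = 0.7996 × 1.81 = 1.45 mmol/L

CA = 1.45 mmol/L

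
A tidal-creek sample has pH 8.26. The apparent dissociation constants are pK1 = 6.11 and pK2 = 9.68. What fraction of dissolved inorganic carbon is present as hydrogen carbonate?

α₁ = 1 / (1 + [H⁺]/K1 + K2/[H⁺]) = 1 / (1 + 10^-2.15 + 10^-1.42)
   = 1 / (1 + 0.0070795 + 0.038019) = 1/1.0451 = 0.9568

α₁ = 0.957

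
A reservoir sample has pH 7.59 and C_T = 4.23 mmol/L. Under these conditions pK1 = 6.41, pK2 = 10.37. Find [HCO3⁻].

α₁ = 1 / (1 + [H⁺]/K1 + K2/[H⁺]) = 1 / (1 + 10^-1.18 + 10^-2.78)
   = 1 / (1 + 0.066069 + 0.0016596) = 1/1.0677 = 0.9366
[HCO3⁻] = α₁ × DIC = 0.9366 × 4.23 = 3.96 mmol/L

[HCO3⁻] = 3.96 mmol/L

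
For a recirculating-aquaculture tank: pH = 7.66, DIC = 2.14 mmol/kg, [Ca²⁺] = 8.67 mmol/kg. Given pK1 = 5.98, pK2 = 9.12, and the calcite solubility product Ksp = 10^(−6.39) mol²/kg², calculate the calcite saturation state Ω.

α₂ = 1 / (1 + [H⁺]/K2 + [H⁺]²/(K1K2)) = 1 / (1 + 10^+1.46 + 10^-0.22)
   = 1 / (1 + 28.840 + 0.60256) = 1/30.443 = 0.03285
[CO3²⁻] = α₂ × DIC = 0.03285 × 2.14 = 0.07030 mmol/kg
Ksp = 10^(−6.39) = 4.074×10^-7
Ω = [Ca²⁺][CO3²⁻]/Ksp = (8.67×10^-3)(7.030×10^-5) / 4.074×10^-7 = 1.50

Ω = 1.50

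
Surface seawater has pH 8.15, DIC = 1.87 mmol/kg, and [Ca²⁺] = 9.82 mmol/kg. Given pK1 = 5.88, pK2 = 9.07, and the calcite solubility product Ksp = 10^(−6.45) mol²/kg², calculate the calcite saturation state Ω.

Ω = 5.53

α₂ = 1 / (1 + [H⁺]/K2 + [H⁺]²/(K1K2)) = 1 / (1 + 10^+0.92 + 10^-1.35)
   = 1 / (1 + 8.3176 + 0.044668) = 1/9.3623 = 0.1068
[CO3²⁻] = α₂ × DIC = 0.1068 × 1.87 = 0.1997 mmol/kg
Ksp = 10^(−6.45) = 3.548×10^-7
Ω = [Ca²⁺][CO3²⁻]/Ksp = (9.82×10^-3)(1.997×10^-4) / 3.548×10^-7 = 5.53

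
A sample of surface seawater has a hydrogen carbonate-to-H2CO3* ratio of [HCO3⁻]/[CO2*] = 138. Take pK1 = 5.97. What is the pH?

pH = 8.11

From K1 = [H⁺][HCO3⁻]/[CO2*]:  pH = pK1 + log₁₀([HCO3⁻]/[CO2*])
log₁₀(138) = +2.140
pH = 5.97 + (+2.140) = 8.11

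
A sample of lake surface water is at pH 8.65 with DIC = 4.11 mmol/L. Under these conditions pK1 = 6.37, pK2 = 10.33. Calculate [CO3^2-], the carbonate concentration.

[CO3²⁻] = 0.0837 mmol/L

α₂ = 1 / (1 + [H⁺]/K2 + [H⁺]²/(K1K2)) = 1 / (1 + 10^+1.68 + 10^-0.60)
   = 1 / (1 + 47.863 + 0.25119) = 1/49.114 = 0.02036
[CO3²⁻] = α₂ × DIC = 0.02036 × 4.11 = 0.0837 mmol/L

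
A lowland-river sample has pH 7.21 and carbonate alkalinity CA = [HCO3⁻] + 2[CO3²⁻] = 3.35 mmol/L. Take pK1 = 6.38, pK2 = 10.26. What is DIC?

CA = [HCO3⁻] + 2[CO3²⁻] = (α₁ + 2α₂)·DIC
At pH 7.21: [H⁺]/K1 = 10^-0.83 = 0.14791, K2/[H⁺] = 10^-3.05 = 0.00089125
α₁ = 1/(1 + 0.14791 + 0.00089125) = 1/1.1488 = 0.8705; α₂ = α₁·K2/[H⁺] = 0.0007758
α₁ + 2α₂ = 0.8720
DIC = CA / (α₁ + 2α₂) = 3.35 / 0.8720 = 3.84 mmol/L

DIC = 3.84 mmol/L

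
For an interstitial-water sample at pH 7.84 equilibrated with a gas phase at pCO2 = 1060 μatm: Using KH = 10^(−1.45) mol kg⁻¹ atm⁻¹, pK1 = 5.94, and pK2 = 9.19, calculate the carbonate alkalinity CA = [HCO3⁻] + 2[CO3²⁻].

CA = 3.25 mmol/kg

[CO2*] = KH · pCO2 = 10^(−1.45) × 1060×10^-6 = 3.761×10^-5 mol/kg
α₀ = 1/(1 + K1/[H⁺] + K1K2/[H⁺]²) = 1/(1 + 10^+1.90 + 10^+0.55) = 0.01191
DIC = [CO2*]/α₀ = 3.761×10^-5 / 0.01191 = 3.159 mmol/kg
CA = (α₁ + 2α₂)·DIC = (0.9458 + 2×0.04225) × 3.159 = 3.25 mmol/kg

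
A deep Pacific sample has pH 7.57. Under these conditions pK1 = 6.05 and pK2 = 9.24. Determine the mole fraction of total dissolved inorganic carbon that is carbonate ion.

α₂ = 0.0203

α₂ = 1 / (1 + [H⁺]/K2 + [H⁺]²/(K1K2)) = 1 / (1 + 10^+1.67 + 10^+0.15)
   = 1 / (1 + 46.774 + 1.4125) = 1/49.186 = 0.02033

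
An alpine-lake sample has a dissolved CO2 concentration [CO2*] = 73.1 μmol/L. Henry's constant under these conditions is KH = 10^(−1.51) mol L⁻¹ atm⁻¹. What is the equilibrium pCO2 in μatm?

pCO2 = 2370 μatm

KH = 10^(−1.51) = 3.090×10^-2 mol L⁻¹ atm⁻¹
pCO2 = [CO2*]/KH = 73.1×10^-6 / 3.090×10^-2 = 2.37×10^-3 atm = 2370 μatm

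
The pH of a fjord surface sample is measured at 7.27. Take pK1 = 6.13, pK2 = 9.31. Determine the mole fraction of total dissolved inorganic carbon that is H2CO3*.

α₀ = 0.0670

α₀ = 1 / (1 + K1/[H⁺] + K1K2/[H⁺]²) = 1 / (1 + 10^+1.14 + 10^-0.90)
   = 1 / (1 + 13.804 + 0.12589) = 1/14.930 = 0.06698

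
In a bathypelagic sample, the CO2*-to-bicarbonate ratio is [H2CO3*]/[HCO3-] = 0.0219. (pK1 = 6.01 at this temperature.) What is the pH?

From K1 = [H⁺][HCO3-]/[H2CO3*]:  pH = pK1 − log₁₀([H2CO3*]/[HCO3-])
log₁₀(0.0219) = -1.660
pH = 6.01 − (-1.660) = 7.67

pH = 7.67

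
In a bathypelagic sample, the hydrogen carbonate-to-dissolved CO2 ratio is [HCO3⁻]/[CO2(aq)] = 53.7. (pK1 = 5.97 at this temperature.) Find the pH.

pH = 7.70

From K1 = [H⁺][HCO3⁻]/[CO2(aq)]:  pH = pK1 + log₁₀([HCO3⁻]/[CO2(aq)])
log₁₀(53.7) = +1.730
pH = 5.97 + (+1.730) = 7.70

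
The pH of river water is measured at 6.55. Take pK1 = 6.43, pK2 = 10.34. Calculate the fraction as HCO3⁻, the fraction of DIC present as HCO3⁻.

α₁ = 1 / (1 + [H⁺]/K1 + K2/[H⁺]) = 1 / (1 + 10^-0.12 + 10^-3.79)
   = 1 / (1 + 0.75858 + 0.00016218) = 1/1.7587 = 0.5686

α₁ = 0.569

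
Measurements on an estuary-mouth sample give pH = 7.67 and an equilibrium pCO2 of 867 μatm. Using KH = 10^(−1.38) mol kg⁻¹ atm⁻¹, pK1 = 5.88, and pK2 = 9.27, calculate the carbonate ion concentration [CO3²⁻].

[CO2*] = KH · pCO2 = 10^(−1.38) × 867×10^-6 = 3.614×10^-5 mol/kg
α₀ = 1/(1 + K1/[H⁺] + K1K2/[H⁺]²) = 1/(1 + 10^+1.79 + 10^+0.19) = 0.01557
DIC = [CO2*]/α₀ = 3.614×10^-5 / 0.01557 = 2.321 mmol/kg
[CO3²⁻] = α₂·DIC; α₂ = 0.02412, so [CO3²⁻] = 0.02412 × 2.321 = 0.0560 mmol/kg

[CO3²⁻] = 0.0560 mmol/kg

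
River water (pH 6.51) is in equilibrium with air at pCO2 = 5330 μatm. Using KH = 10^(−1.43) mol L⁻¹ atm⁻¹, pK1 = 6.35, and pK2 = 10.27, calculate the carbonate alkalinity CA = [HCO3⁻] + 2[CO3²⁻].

CA = 0.286 mmol/L

[CO2*] = KH · pCO2 = 10^(−1.43) × 5330×10^-6 = 1.980×10^-4 mol/L
α₀ = 1/(1 + K1/[H⁺] + K1K2/[H⁺]²) = 1/(1 + 10^+0.16 + 10^-3.60) = 0.4089
DIC = [CO2*]/α₀ = 1.980×10^-4 / 0.4089 = 0.4843 mmol/L
CA = (α₁ + 2α₂)·DIC = (0.5910 + 2×0.0001027) × 0.4843 = 0.286 mmol/L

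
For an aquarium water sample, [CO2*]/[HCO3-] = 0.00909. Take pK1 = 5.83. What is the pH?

pH = 7.87

From K1 = [H⁺][HCO3-]/[CO2*]:  pH = pK1 − log₁₀([CO2*]/[HCO3-])
log₁₀(0.00909) = -2.041
pH = 5.83 − (-2.041) = 7.87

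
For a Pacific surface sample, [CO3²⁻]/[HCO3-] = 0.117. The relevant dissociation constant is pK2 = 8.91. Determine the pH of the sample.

pH = 7.98

From K2 = [H⁺][CO3²⁻]/[HCO3-]:  pH = pK2 + log₁₀([CO3²⁻]/[HCO3-])
log₁₀(0.117) = -0.932
pH = 8.91 + (-0.932) = 7.98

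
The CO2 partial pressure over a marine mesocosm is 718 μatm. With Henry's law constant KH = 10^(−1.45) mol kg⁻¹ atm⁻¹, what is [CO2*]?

KH = 10^(−1.45) = 3.548×10^-2 mol kg⁻¹ atm⁻¹
[CO2*] = KH · pCO2 = 3.548×10^-2 × 718×10^-6 atm = 2.55×10^-5 mol/kg

[CO2*] = 25.5 μmol/kg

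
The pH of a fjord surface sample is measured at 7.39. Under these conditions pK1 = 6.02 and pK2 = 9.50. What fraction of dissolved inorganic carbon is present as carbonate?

α₂ = 1 / (1 + [H⁺]/K2 + [H⁺]²/(K1K2)) = 1 / (1 + 10^+2.11 + 10^+0.74)
   = 1 / (1 + 128.82 + 5.4954) = 1/135.32 = 0.007390

α₂ = 0.00739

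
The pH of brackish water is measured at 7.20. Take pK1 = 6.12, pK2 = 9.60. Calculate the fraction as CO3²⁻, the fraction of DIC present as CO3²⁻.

α₂ = 0.00366

α₂ = 1 / (1 + [H⁺]/K2 + [H⁺]²/(K1K2)) = 1 / (1 + 10^+2.40 + 10^+1.32)
   = 1 / (1 + 251.19 + 20.893) = 1/273.08 = 0.003662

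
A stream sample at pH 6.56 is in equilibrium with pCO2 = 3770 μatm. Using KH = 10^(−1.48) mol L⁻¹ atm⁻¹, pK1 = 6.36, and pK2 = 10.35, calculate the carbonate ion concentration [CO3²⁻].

[CO2*] = KH · pCO2 = 10^(−1.48) × 3770×10^-6 = 1.248×10^-4 mol/L
α₀ = 1/(1 + K1/[H⁺] + K1K2/[H⁺]²) = 1/(1 + 10^+0.20 + 10^-3.59) = 0.3868
DIC = [CO2*]/α₀ = 1.248×10^-4 / 0.3868 = 0.3227 mmol/L
[CO3²⁻] = α₂·DIC; α₂ = 9.943×10^-5, so [CO3²⁻] = 9.943×10^-5 × 0.3227 = 3.21×10^-5 mmol/L = 0.0321 μmol/L

[CO3²⁻] = 0.0321 μmol/L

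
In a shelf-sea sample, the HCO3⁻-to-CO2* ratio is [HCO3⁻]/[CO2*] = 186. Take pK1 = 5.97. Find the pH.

pH = 8.24

From K1 = [H⁺][HCO3⁻]/[CO2*]:  pH = pK1 + log₁₀([HCO3⁻]/[CO2*])
log₁₀(186) = +2.270
pH = 5.97 + (+2.270) = 8.24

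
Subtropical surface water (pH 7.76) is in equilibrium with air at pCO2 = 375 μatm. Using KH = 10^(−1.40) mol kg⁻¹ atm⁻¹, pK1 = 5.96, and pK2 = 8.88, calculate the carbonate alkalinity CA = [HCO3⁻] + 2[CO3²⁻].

[CO2*] = KH · pCO2 = 10^(−1.40) × 375×10^-6 = 1.493×10^-5 mol/kg
α₀ = 1/(1 + K1/[H⁺] + K1K2/[H⁺]²) = 1/(1 + 10^+1.80 + 10^+0.68) = 0.01452
DIC = [CO2*]/α₀ = 1.493×10^-5 / 0.01452 = 1.028 mmol/kg
CA = (α₁ + 2α₂)·DIC = (0.9160 + 2×0.06949) × 1.028 = 1.08 mmol/kg

CA = 1.08 mmol/kg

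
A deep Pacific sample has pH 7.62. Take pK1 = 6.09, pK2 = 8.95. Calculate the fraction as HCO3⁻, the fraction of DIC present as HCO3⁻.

α₁ = 0.929

α₁ = 1 / (1 + [H⁺]/K1 + K2/[H⁺]) = 1 / (1 + 10^-1.53 + 10^-1.33)
   = 1 / (1 + 0.029512 + 0.046774) = 1/1.0763 = 0.9291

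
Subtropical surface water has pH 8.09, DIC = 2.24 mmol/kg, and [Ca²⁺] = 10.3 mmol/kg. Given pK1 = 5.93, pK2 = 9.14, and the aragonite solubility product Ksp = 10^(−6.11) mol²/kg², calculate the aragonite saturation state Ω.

Ω = 2.42

α₂ = 1 / (1 + [H⁺]/K2 + [H⁺]²/(K1K2)) = 1 / (1 + 10^+1.05 + 10^-1.11)
   = 1 / (1 + 11.220 + 0.077625) = 1/12.298 = 0.08132
[CO3²⁻] = α₂ × DIC = 0.08132 × 2.24 = 0.1821 mmol/kg
Ksp = 10^(−6.11) = 7.762×10^-7
Ω = [Ca²⁺][CO3²⁻]/Ksp = (10.3×10^-3)(1.821×10^-4) / 7.762×10^-7 = 2.42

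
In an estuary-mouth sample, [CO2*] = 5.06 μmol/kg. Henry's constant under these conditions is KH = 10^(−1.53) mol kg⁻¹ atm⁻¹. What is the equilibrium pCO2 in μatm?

pCO2 = 171 μatm

KH = 10^(−1.53) = 2.951×10^-2 mol kg⁻¹ atm⁻¹
pCO2 = [CO2*]/KH = 5.06×10^-6 / 2.951×10^-2 = 1.71×10^-4 atm = 171 μatm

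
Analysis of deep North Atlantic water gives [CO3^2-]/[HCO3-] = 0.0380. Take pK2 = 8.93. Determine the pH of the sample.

pH = 7.51

From K2 = [H⁺][CO3^2-]/[HCO3-]:  pH = pK2 + log₁₀([CO3^2-]/[HCO3-])
log₁₀(0.0380) = -1.420
pH = 8.93 + (-1.420) = 7.51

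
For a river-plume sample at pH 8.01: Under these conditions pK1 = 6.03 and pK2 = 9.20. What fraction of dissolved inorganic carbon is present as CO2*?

α₀ = 0.00974

α₀ = 1 / (1 + K1/[H⁺] + K1K2/[H⁺]²) = 1 / (1 + 10^+1.98 + 10^+0.79)
   = 1 / (1 + 95.499 + 6.1660) = 1/102.67 = 0.009740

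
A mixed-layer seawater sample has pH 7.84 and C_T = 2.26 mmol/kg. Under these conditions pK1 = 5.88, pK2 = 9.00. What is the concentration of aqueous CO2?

[CO2*] = 0.0229 mmol/kg

α₀ = 1 / (1 + K1/[H⁺] + K1K2/[H⁺]²) = 1 / (1 + 10^+1.96 + 10^+0.80)
   = 1 / (1 + 91.201 + 6.3096) = 1/98.511 = 0.01015
[CO2*] = α₀ × DIC = 0.01015 × 2.26 = 0.0229 mmol/kg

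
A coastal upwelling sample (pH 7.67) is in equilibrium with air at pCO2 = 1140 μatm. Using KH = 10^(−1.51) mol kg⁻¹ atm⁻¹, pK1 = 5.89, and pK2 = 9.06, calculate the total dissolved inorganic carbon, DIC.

DIC = 2.24 mmol/kg

[CO2*] = KH · pCO2 = 10^(−1.51) × 1140×10^-6 = 3.523×10^-5 mol/kg
α₀ = 1/(1 + K1/[H⁺] + K1K2/[H⁺]²) = 1/(1 + 10^+1.78 + 10^+0.39) = 0.01570
DIC = [CO2*]/α₀ = 3.523×10^-5 / 0.01570 = 2.24 mmol/kg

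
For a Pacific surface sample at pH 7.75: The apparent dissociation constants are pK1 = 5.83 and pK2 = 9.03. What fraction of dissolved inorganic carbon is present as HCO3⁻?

α₁ = 0.939

α₁ = 1 / (1 + [H⁺]/K1 + K2/[H⁺]) = 1 / (1 + 10^-1.92 + 10^-1.28)
   = 1 / (1 + 0.012023 + 0.052481) = 1/1.0645 = 0.9394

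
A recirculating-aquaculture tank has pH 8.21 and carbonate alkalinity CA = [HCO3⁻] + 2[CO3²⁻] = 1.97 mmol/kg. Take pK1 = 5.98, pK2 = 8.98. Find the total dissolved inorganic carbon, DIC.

DIC = 1.73 mmol/kg

CA = [HCO3⁻] + 2[CO3²⁻] = (α₁ + 2α₂)·DIC
At pH 8.21: [H⁺]/K1 = 10^-2.23 = 0.0058884, K2/[H⁺] = 10^-0.77 = 0.16982
α₁ = 1/(1 + 0.0058884 + 0.16982) = 1/1.1757 = 0.8505; α₂ = α₁·K2/[H⁺] = 0.1444
α₁ + 2α₂ = 1.1394
DIC = CA / (α₁ + 2α₂) = 1.97 / 1.1394 = 1.73 mmol/kg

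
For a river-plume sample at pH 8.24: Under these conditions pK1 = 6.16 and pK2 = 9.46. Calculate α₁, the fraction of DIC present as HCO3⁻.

α₁ = 0.936

α₁ = 1 / (1 + [H⁺]/K1 + K2/[H⁺]) = 1 / (1 + 10^-2.08 + 10^-1.22)
   = 1 / (1 + 0.0083176 + 0.060256) = 1/1.0686 = 0.9358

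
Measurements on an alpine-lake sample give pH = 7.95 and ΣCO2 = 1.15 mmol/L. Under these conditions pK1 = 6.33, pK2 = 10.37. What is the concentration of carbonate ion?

α₂ = 1 / (1 + [H⁺]/K2 + [H⁺]²/(K1K2)) = 1 / (1 + 10^+2.42 + 10^+0.80)
   = 1 / (1 + 263.03 + 6.3096) = 1/270.34 = 0.003699
[CO3²⁻] = α₂ × DIC = 0.003699 × 1.15 = 0.00425 mmol/L = 4.25 μmol/L

[CO3²⁻] = 4.25 μmol/L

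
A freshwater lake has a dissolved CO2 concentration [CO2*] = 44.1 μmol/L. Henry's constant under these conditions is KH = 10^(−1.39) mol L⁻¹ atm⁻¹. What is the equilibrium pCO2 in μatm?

pCO2 = 1080 μatm

KH = 10^(−1.39) = 4.074×10^-2 mol L⁻¹ atm⁻¹
pCO2 = [CO2*]/KH = 44.1×10^-6 / 4.074×10^-2 = 1.08×10^-3 atm = 1080 μatm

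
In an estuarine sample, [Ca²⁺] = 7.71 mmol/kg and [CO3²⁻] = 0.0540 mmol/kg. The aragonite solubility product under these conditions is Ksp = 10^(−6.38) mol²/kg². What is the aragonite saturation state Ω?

Ksp = 10^(−6.38) = 4.169×10^-7
Ω = [Ca²⁺][CO3²⁻]/Ksp = (7.71×10^-3)(0.0540×10^-3) / 4.169×10^-7 = 0.999

Ω = 0.999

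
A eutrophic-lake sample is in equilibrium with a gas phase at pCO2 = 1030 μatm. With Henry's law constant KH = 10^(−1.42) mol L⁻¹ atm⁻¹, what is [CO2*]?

[CO2*] = 39.2 μmol/L

KH = 10^(−1.42) = 3.802×10^-2 mol L⁻¹ atm⁻¹
[CO2*] = KH · pCO2 = 3.802×10^-2 × 1030×10^-6 atm = 3.92×10^-5 mol/L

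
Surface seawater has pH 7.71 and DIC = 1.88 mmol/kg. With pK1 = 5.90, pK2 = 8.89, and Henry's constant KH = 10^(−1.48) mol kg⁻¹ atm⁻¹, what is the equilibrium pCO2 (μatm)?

pCO2 = 813 μatm

α₀ = 1 / (1 + K1/[H⁺] + K1K2/[H⁺]²) = 1 / (1 + 10^+1.81 + 10^+0.63)
   = 1 / (1 + 64.565 + 4.2658) = 1/69.831 = 0.01432
[CO2*] = α₀ × DIC = 0.01432 × 1.88 = 0.02692 mmol/kg
pCO2 = [CO2*]/KH = 2.692×10^-5 / 3.311×10^-2 = 813 μatm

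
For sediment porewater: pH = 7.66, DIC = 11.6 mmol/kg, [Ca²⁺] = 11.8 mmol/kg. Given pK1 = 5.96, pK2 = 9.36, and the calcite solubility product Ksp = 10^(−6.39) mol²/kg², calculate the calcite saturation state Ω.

α₂ = 1 / (1 + [H⁺]/K2 + [H⁺]²/(K1K2)) = 1 / (1 + 10^+1.70 + 10^+0.00)
   = 1 / (1 + 50.119 + 1.0000) = 1/52.119 = 0.01919
[CO3²⁻] = α₂ × DIC = 0.01919 × 11.6 = 0.2226 mmol/kg
Ksp = 10^(−6.39) = 4.074×10^-7
Ω = [Ca²⁺][CO3²⁻]/Ksp = (11.8×10^-3)(2.226×10^-4) / 4.074×10^-7 = 6.45

Ω = 6.45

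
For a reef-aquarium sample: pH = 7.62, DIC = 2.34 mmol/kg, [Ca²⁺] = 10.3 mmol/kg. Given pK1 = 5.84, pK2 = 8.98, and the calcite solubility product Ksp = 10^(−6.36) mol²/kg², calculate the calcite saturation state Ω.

Ω = 2.27

α₂ = 1 / (1 + [H⁺]/K2 + [H⁺]²/(K1K2)) = 1 / (1 + 10^+1.36 + 10^-0.42)
   = 1 / (1 + 22.909 + 0.38019) = 1/24.289 = 0.04117
[CO3²⁻] = α₂ × DIC = 0.04117 × 2.34 = 0.09634 mmol/kg
Ksp = 10^(−6.36) = 4.365×10^-7
Ω = [Ca²⁺][CO3²⁻]/Ksp = (10.3×10^-3)(9.634×10^-5) / 4.365×10^-7 = 2.27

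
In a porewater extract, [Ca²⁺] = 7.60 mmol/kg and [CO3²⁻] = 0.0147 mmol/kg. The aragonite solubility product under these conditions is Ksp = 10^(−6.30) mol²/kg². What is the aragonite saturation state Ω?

Ω = 0.223

Ksp = 10^(−6.30) = 5.012×10^-7
Ω = [Ca²⁺][CO3²⁻]/Ksp = (7.60×10^-3)(0.0147×10^-3) / 5.012×10^-7 = 0.223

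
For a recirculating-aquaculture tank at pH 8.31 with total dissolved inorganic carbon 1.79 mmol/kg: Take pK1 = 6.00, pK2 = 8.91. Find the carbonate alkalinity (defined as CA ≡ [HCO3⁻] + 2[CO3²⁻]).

CA = [HCO3⁻] + 2[CO3²⁻] = (α₁ + 2α₂)·DIC
At pH 8.31: [H⁺]/K1 = 10^-2.31 = 0.0048978, K2/[H⁺] = 10^-0.60 = 0.25119
α₁ = 1/(1 + 0.0048978 + 0.25119) = 1/1.2561 = 0.7961; α₂ = α₁·K2/[H⁺] = 0.2000
α₁ + 2α₂ = 1.1961
CA = 1.1961 × 1.79 = 2.14 mmol/kg

CA = 2.14 mmol/kg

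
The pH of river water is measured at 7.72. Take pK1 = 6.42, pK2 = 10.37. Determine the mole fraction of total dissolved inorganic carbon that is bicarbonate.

α₁ = 0.950

α₁ = 1 / (1 + [H⁺]/K1 + K2/[H⁺]) = 1 / (1 + 10^-1.30 + 10^-2.65)
   = 1 / (1 + 0.050119 + 0.0022387) = 1/1.0524 = 0.9502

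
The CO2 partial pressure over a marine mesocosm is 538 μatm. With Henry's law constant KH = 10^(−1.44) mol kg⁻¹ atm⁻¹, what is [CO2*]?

[CO2*] = 19.5 μmol/kg

KH = 10^(−1.44) = 3.631×10^-2 mol kg⁻¹ atm⁻¹
[CO2*] = KH · pCO2 = 3.631×10^-2 × 538×10^-6 atm = 1.95×10^-5 mol/kg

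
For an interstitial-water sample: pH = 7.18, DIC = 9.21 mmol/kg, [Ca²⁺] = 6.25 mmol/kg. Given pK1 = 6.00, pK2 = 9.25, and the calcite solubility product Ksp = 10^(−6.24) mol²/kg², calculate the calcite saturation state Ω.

Ω = 0.792

α₂ = 1 / (1 + [H⁺]/K2 + [H⁺]²/(K1K2)) = 1 / (1 + 10^+2.07 + 10^+0.89)
   = 1 / (1 + 117.49 + 7.7625) = 1/126.25 = 0.007921
[CO3²⁻] = α₂ × DIC = 0.007921 × 9.21 = 0.07295 mmol/kg
Ksp = 10^(−6.24) = 5.754×10^-7
Ω = [Ca²⁺][CO3²⁻]/Ksp = (6.25×10^-3)(7.295×10^-5) / 5.754×10^-7 = 0.792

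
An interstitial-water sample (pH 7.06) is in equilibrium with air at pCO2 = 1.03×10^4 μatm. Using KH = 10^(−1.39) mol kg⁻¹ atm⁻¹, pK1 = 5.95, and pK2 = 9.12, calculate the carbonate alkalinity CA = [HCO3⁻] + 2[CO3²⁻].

[CO2*] = KH · pCO2 = 10^(−1.39) × 1.03×10^4×10^-6 = 4.196×10^-4 mol/kg
α₀ = 1/(1 + K1/[H⁺] + K1K2/[H⁺]²) = 1/(1 + 10^+1.11 + 10^-0.95) = 0.07146
DIC = [CO2*]/α₀ = 4.196×10^-4 / 0.07146 = 5.872 mmol/kg
CA = (α₁ + 2α₂)·DIC = (0.9205 + 2×0.008017) × 5.872 = 5.50 mmol/kg

CA = 5.50 mmol/kg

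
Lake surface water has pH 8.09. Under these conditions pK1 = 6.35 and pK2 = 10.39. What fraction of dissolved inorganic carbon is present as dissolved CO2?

α₀ = 0.0178

α₀ = 1 / (1 + K1/[H⁺] + K1K2/[H⁺]²) = 1 / (1 + 10^+1.74 + 10^-0.56)
   = 1 / (1 + 54.954 + 0.27542) = 1/56.230 = 0.01778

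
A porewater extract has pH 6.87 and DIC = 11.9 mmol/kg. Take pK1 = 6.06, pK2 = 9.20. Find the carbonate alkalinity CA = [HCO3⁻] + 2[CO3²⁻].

CA = 10.4 mmol/kg

CA = [HCO3⁻] + 2[CO3²⁻] = (α₁ + 2α₂)·DIC
At pH 6.87: [H⁺]/K1 = 10^-0.81 = 0.15488, K2/[H⁺] = 10^-2.33 = 0.0046774
α₁ = 1/(1 + 0.15488 + 0.0046774) = 1/1.1596 = 0.8624; α₂ = α₁·K2/[H⁺] = 0.004034
α₁ + 2α₂ = 0.8705
CA = 0.8705 × 11.9 = 10.4 mmol/kg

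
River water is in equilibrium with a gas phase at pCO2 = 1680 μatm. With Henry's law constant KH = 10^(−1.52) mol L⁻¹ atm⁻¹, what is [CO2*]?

[CO2*] = 50.7 μmol/L

KH = 10^(−1.52) = 3.020×10^-2 mol L⁻¹ atm⁻¹
[CO2*] = KH · pCO2 = 3.020×10^-2 × 1680×10^-6 atm = 5.07×10^-5 mol/L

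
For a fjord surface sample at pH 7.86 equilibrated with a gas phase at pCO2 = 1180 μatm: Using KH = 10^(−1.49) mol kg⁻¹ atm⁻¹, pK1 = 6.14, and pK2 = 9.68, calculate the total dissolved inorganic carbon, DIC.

[CO2*] = KH · pCO2 = 10^(−1.49) × 1180×10^-6 = 3.818×10^-5 mol/kg
α₀ = 1/(1 + K1/[H⁺] + K1K2/[H⁺]²) = 1/(1 + 10^+1.72 + 10^-0.10) = 0.01842
DIC = [CO2*]/α₀ = 3.818×10^-5 / 0.01842 = 2.07 mmol/kg

DIC = 2.07 mmol/kg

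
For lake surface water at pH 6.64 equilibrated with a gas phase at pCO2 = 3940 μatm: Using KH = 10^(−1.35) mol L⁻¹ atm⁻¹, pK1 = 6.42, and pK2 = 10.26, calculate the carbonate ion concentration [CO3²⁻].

[CO3²⁻] = 0.0701 μmol/L

[CO2*] = KH · pCO2 = 10^(−1.35) × 3940×10^-6 = 1.760×10^-4 mol/L
α₀ = 1/(1 + K1/[H⁺] + K1K2/[H⁺]²) = 1/(1 + 10^+0.22 + 10^-3.40) = 0.3759
DIC = [CO2*]/α₀ = 1.760×10^-4 / 0.3759 = 0.4681 mmol/L
[CO3²⁻] = α₂·DIC; α₂ = 0.0001497, so [CO3²⁻] = 0.0001497 × 0.4681 = 7.01×10^-5 mmol/L = 0.0701 μmol/L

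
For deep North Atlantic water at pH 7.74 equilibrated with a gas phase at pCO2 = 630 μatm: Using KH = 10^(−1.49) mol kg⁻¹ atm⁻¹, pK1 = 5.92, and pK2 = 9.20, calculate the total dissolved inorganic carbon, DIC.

[CO2*] = KH · pCO2 = 10^(−1.49) × 630×10^-6 = 2.039×10^-5 mol/kg
α₀ = 1/(1 + K1/[H⁺] + K1K2/[H⁺]²) = 1/(1 + 10^+1.82 + 10^+0.36) = 0.01442
DIC = [CO2*]/α₀ = 2.039×10^-5 / 0.01442 = 1.41 mmol/kg

DIC = 1.41 mmol/kg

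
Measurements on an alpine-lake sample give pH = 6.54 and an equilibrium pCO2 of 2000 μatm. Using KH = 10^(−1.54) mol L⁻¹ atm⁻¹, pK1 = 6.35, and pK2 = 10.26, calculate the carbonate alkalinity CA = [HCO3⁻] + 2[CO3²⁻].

CA = 0.0894 mmol/L

[CO2*] = KH · pCO2 = 10^(−1.54) × 2000×10^-6 = 5.768×10^-5 mol/L
α₀ = 1/(1 + K1/[H⁺] + K1K2/[H⁺]²) = 1/(1 + 10^+0.19 + 10^-3.53) = 0.3923
DIC = [CO2*]/α₀ = 5.768×10^-5 / 0.3923 = 0.1470 mmol/L
CA = (α₁ + 2α₂)·DIC = (0.6076 + 2×0.0001158) × 0.1470 = 0.0894 mmol/L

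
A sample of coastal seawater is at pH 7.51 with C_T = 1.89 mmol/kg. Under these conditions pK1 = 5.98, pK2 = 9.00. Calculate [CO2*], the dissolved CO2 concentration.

α₀ = 1 / (1 + K1/[H⁺] + K1K2/[H⁺]²) = 1 / (1 + 10^+1.53 + 10^+0.04)
   = 1 / (1 + 33.884 + 1.0965) = 1/35.981 = 0.02779
[CO2*] = α₀ × DIC = 0.02779 × 1.89 = 0.0525 mmol/kg

[CO2*] = 0.0525 mmol/kg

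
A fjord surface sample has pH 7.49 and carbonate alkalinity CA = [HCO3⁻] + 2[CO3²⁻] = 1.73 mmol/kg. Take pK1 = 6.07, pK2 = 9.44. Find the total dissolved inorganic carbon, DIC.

DIC = 1.78 mmol/kg

CA = [HCO3⁻] + 2[CO3²⁻] = (α₁ + 2α₂)·DIC
At pH 7.49: [H⁺]/K1 = 10^-1.42 = 0.038019, K2/[H⁺] = 10^-1.95 = 0.011220
α₁ = 1/(1 + 0.038019 + 0.011220) = 1/1.0492 = 0.9531; α₂ = α₁·K2/[H⁺] = 0.01069
α₁ + 2α₂ = 0.9745
DIC = CA / (α₁ + 2α₂) = 1.73 / 0.9745 = 1.78 mmol/kg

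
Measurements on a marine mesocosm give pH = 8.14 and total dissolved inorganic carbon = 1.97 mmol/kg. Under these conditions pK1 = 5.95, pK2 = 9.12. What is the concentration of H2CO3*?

[CO2*] = 11.4 μmol/kg

α₀ = 1 / (1 + K1/[H⁺] + K1K2/[H⁺]²) = 1 / (1 + 10^+2.19 + 10^+1.21)
   = 1 / (1 + 154.88 + 16.218) = 1/172.10 = 0.005811
[CO2*] = α₀ × DIC = 0.005811 × 1.97 = 0.0114 mmol/kg = 11.4 μmol/kg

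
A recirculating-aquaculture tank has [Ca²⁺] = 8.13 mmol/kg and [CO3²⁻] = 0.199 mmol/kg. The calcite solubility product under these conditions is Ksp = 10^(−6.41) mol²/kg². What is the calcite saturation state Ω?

Ω = 4.16

Ksp = 10^(−6.41) = 3.890×10^-7
Ω = [Ca²⁺][CO3²⁻]/Ksp = (8.13×10^-3)(0.199×10^-3) / 3.890×10^-7 = 4.16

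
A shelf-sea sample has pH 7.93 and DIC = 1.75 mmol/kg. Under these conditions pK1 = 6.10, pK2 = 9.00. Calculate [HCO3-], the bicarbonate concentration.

α₁ = 1 / (1 + [H⁺]/K1 + K2/[H⁺]) = 1 / (1 + 10^-1.83 + 10^-1.07)
   = 1 / (1 + 0.014791 + 0.085114) = 1/1.0999 = 0.9092
[HCO3⁻] = α₁ × DIC = 0.9092 × 1.75 = 1.59 mmol/kg

[HCO3⁻] = 1.59 mmol/kg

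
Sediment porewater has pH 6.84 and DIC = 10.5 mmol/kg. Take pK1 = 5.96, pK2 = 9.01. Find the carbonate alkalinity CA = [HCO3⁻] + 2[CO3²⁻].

CA = 9.35 mmol/kg

CA = [HCO3⁻] + 2[CO3²⁻] = (α₁ + 2α₂)·DIC
At pH 6.84: [H⁺]/K1 = 10^-0.88 = 0.13183, K2/[H⁺] = 10^-2.17 = 0.0067608
α₁ = 1/(1 + 0.13183 + 0.0067608) = 1/1.1386 = 0.8783; α₂ = α₁·K2/[H⁺] = 0.005938
α₁ + 2α₂ = 0.8902
CA = 0.8902 × 10.5 = 9.35 mmol/kg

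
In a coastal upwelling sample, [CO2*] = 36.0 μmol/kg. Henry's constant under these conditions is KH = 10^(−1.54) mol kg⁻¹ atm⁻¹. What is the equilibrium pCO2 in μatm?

KH = 10^(−1.54) = 2.884×10^-2 mol kg⁻¹ atm⁻¹
pCO2 = [CO2*]/KH = 36.0×10^-6 / 2.884×10^-2 = 1.25×10^-3 atm = 1250 μatm

pCO2 = 1250 μatm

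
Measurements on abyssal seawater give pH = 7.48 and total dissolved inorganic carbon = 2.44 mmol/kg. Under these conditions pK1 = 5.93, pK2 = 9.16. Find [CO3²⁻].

α₂ = 1 / (1 + [H⁺]/K2 + [H⁺]²/(K1K2)) = 1 / (1 + 10^+1.68 + 10^+0.13)
   = 1 / (1 + 47.863 + 1.3490) = 1/50.212 = 0.01992
[CO3²⁻] = α₂ × DIC = 0.01992 × 2.44 = 0.0486 mmol/kg

[CO3²⁻] = 0.0486 mmol/kg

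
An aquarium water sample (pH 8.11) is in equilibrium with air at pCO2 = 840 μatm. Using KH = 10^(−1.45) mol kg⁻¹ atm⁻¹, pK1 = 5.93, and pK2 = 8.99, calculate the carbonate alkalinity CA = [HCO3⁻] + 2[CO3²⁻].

CA = 5.70 mmol/kg

[CO2*] = KH · pCO2 = 10^(−1.45) × 840×10^-6 = 2.980×10^-5 mol/kg
α₀ = 1/(1 + K1/[H⁺] + K1K2/[H⁺]²) = 1/(1 + 10^+2.18 + 10^+1.30) = 0.005804
DIC = [CO2*]/α₀ = 2.980×10^-5 / 0.005804 = 5.136 mmol/kg
CA = (α₁ + 2α₂)·DIC = (0.8784 + 2×0.1158) × 5.136 = 5.70 mmol/kg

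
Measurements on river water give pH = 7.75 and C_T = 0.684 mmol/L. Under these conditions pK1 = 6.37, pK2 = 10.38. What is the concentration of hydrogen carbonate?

α₁ = 1 / (1 + [H⁺]/K1 + K2/[H⁺]) = 1 / (1 + 10^-1.38 + 10^-2.63)
   = 1 / (1 + 0.041687 + 0.0023442) = 1/1.0440 = 0.9578
[HCO3⁻] = α₁ × DIC = 0.9578 × 0.684 = 0.655 mmol/L

[HCO3⁻] = 0.655 mmol/L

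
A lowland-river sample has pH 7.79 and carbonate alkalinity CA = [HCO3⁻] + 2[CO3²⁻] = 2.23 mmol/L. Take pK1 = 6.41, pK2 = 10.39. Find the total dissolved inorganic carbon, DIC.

CA = [HCO3⁻] + 2[CO3²⁻] = (α₁ + 2α₂)·DIC
At pH 7.79: [H⁺]/K1 = 10^-1.38 = 0.041687, K2/[H⁺] = 10^-2.60 = 0.0025119
α₁ = 1/(1 + 0.041687 + 0.0025119) = 1/1.0442 = 0.9577; α₂ = α₁·K2/[H⁺] = 0.002406
α₁ + 2α₂ = 0.9625
DIC = CA / (α₁ + 2α₂) = 2.23 / 0.9625 = 2.32 mmol/L

DIC = 2.32 mmol/L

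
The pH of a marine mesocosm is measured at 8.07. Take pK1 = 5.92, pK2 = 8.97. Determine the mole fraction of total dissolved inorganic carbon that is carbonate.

α₂ = 1 / (1 + [H⁺]/K2 + [H⁺]²/(K1K2)) = 1 / (1 + 10^+0.90 + 10^-1.25)
   = 1 / (1 + 7.9433 + 0.056234) = 1/8.9995 = 0.1111

α₂ = 0.111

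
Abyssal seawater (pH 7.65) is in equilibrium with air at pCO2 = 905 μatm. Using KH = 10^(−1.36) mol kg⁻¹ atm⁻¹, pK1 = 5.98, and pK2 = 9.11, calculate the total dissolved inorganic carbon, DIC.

[CO2*] = KH · pCO2 = 10^(−1.36) × 905×10^-6 = 3.950×10^-5 mol/kg
α₀ = 1/(1 + K1/[H⁺] + K1K2/[H⁺]²) = 1/(1 + 10^+1.67 + 10^+0.21) = 0.02024
DIC = [CO2*]/α₀ = 3.950×10^-5 / 0.02024 = 1.95 mmol/kg

DIC = 1.95 mmol/kg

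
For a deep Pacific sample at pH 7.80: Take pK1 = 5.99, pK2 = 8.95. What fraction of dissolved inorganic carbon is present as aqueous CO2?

α₀ = 0.0143

α₀ = 1 / (1 + K1/[H⁺] + K1K2/[H⁺]²) = 1 / (1 + 10^+1.81 + 10^+0.66)
   = 1 / (1 + 64.565 + 4.5709) = 1/70.136 = 0.01426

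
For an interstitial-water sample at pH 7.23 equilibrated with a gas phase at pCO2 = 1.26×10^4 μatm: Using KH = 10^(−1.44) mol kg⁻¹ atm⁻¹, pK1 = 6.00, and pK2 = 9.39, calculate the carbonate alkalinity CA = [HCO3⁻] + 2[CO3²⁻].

CA = 7.88 mmol/kg

[CO2*] = KH · pCO2 = 10^(−1.44) × 1.26×10^4×10^-6 = 4.575×10^-4 mol/kg
α₀ = 1/(1 + K1/[H⁺] + K1K2/[H⁺]²) = 1/(1 + 10^+1.23 + 10^-0.93) = 0.05525
DIC = [CO2*]/α₀ = 4.575×10^-4 / 0.05525 = 8.280 mmol/kg
CA = (α₁ + 2α₂)·DIC = (0.9383 + 2×0.006491) × 8.280 = 7.88 mmol/kg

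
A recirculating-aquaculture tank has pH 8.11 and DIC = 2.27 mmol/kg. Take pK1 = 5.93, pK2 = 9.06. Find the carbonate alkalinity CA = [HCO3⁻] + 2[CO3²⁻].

CA = 2.48 mmol/kg

CA = [HCO3⁻] + 2[CO3²⁻] = (α₁ + 2α₂)·DIC
At pH 8.11: [H⁺]/K1 = 10^-2.18 = 0.0066069, K2/[H⁺] = 10^-0.95 = 0.11220
α₁ = 1/(1 + 0.0066069 + 0.11220) = 1/1.1188 = 0.8938; α₂ = α₁·K2/[H⁺] = 0.1003
α₁ + 2α₂ = 1.0944
CA = 1.0944 × 2.27 = 2.48 mmol/kg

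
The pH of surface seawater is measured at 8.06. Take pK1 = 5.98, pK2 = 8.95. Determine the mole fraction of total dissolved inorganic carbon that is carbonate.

α₂ = 1 / (1 + [H⁺]/K2 + [H⁺]²/(K1K2)) = 1 / (1 + 10^+0.89 + 10^-1.19)
   = 1 / (1 + 7.7625 + 0.064565) = 1/8.8270 = 0.1133

α₂ = 0.113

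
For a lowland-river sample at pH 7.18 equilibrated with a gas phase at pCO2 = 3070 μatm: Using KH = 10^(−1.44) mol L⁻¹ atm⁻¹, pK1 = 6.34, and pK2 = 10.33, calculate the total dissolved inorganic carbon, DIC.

[CO2*] = KH · pCO2 = 10^(−1.44) × 3070×10^-6 = 1.115×10^-4 mol/L
α₀ = 1/(1 + K1/[H⁺] + K1K2/[H⁺]²) = 1/(1 + 10^+0.84 + 10^-2.31) = 0.1262
DIC = [CO2*]/α₀ = 1.115×10^-4 / 0.1262 = 0.883 mmol/L

DIC = 0.883 mmol/L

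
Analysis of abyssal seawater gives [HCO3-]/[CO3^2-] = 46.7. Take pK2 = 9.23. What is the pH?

pH = 7.56

From K2 = [H⁺][CO3^2-]/[HCO3-]:  pH = pK2 − log₁₀([HCO3-]/[CO3^2-])
log₁₀(46.7) = +1.669
pH = 9.23 − (+1.669) = 7.56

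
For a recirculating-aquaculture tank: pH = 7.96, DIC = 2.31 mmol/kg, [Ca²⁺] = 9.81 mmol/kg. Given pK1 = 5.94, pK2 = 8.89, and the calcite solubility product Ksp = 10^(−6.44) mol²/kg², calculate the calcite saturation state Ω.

Ω = 6.51

α₂ = 1 / (1 + [H⁺]/K2 + [H⁺]²/(K1K2)) = 1 / (1 + 10^+0.93 + 10^-1.09)
   = 1 / (1 + 8.5114 + 0.081283) = 1/9.5927 = 0.1042
[CO3²⁻] = α₂ × DIC = 0.1042 × 2.31 = 0.2408 mmol/kg
Ksp = 10^(−6.44) = 3.631×10^-7
Ω = [Ca²⁺][CO3²⁻]/Ksp = (9.81×10^-3)(2.408×10^-4) / 3.631×10^-7 = 6.51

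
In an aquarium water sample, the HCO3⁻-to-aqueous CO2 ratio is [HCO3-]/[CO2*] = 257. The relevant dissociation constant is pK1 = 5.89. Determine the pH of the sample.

pH = 8.30

From K1 = [H⁺][HCO3-]/[CO2*]:  pH = pK1 + log₁₀([HCO3-]/[CO2*])
log₁₀(257) = +2.410
pH = 5.89 + (+2.410) = 8.30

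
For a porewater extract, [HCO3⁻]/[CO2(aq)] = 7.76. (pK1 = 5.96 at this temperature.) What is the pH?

From K1 = [H⁺][HCO3⁻]/[CO2(aq)]:  pH = pK1 + log₁₀([HCO3⁻]/[CO2(aq)])
log₁₀(7.76) = +0.890
pH = 5.96 + (+0.890) = 6.85

pH = 6.85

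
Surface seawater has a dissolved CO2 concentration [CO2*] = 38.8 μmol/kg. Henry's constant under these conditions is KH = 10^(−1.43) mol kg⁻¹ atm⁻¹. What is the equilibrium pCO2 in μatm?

KH = 10^(−1.43) = 3.715×10^-2 mol kg⁻¹ atm⁻¹
pCO2 = [CO2*]/KH = 38.8×10^-6 / 3.715×10^-2 = 1.04×10^-3 atm = 1040 μatm

pCO2 = 1040 μatm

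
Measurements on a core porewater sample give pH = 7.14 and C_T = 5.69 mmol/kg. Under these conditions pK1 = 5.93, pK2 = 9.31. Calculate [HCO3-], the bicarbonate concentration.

[HCO3⁻] = 5.33 mmol/kg

α₁ = 1 / (1 + [H⁺]/K1 + K2/[H⁺]) = 1 / (1 + 10^-1.21 + 10^-2.17)
   = 1 / (1 + 0.061660 + 0.0067608) = 1/1.0684 = 0.9360
[HCO3⁻] = α₁ × DIC = 0.9360 × 5.69 = 5.33 mmol/kg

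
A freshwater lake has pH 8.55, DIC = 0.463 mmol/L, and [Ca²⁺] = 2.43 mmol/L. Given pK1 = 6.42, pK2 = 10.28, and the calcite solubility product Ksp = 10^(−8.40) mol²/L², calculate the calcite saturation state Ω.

α₂ = 1 / (1 + [H⁺]/K2 + [H⁺]²/(K1K2)) = 1 / (1 + 10^+1.73 + 10^-0.40)
   = 1 / (1 + 53.703 + 0.39811) = 1/55.101 = 0.01815
[CO3²⁻] = α₂ × DIC = 0.01815 × 0.463 = 0.008403 mmol/L = 8.403 μmol/L
Ksp = 10^(−8.40) = 3.981×10^-9
Ω = [Ca²⁺][CO3²⁻]/Ksp = (2.43×10^-3)(8.403×10^-6) / 3.981×10^-9 = 5.13

Ω = 5.13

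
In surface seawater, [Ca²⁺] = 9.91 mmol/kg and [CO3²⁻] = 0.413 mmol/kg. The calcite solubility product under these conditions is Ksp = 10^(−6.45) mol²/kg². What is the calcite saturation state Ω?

Ω = 11.5

Ksp = 10^(−6.45) = 3.548×10^-7
Ω = [Ca²⁺][CO3²⁻]/Ksp = (9.91×10^-3)(0.413×10^-3) / 3.548×10^-7 = 11.5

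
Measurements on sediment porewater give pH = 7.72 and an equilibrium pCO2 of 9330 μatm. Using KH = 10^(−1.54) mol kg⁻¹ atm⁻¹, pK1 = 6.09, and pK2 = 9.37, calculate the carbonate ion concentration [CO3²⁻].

[CO2*] = KH · pCO2 = 10^(−1.54) × 9330×10^-6 = 2.691×10^-4 mol/kg
α₀ = 1/(1 + K1/[H⁺] + K1K2/[H⁺]²) = 1/(1 + 10^+1.63 + 10^-0.02) = 0.02242
DIC = [CO2*]/α₀ = 2.691×10^-4 / 0.02242 = 12.00 mmol/kg
[CO3²⁻] = α₂·DIC; α₂ = 0.02141, so [CO3²⁻] = 0.02141 × 12.00 = 0.257 mmol/kg

[CO3²⁻] = 0.257 mmol/kg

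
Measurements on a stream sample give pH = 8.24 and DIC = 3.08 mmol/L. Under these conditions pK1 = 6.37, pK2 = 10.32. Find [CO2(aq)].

[CO2*] = 0.0407 mmol/L

α₀ = 1 / (1 + K1/[H⁺] + K1K2/[H⁺]²) = 1 / (1 + 10^+1.87 + 10^-0.21)
   = 1 / (1 + 74.131 + 0.61660) = 1/75.748 = 0.01320
[CO2*] = α₀ × DIC = 0.01320 × 3.08 = 0.0407 mmol/L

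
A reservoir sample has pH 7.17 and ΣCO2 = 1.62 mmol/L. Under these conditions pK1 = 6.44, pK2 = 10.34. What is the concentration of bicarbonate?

α₁ = 1 / (1 + [H⁺]/K1 + K2/[H⁺]) = 1 / (1 + 10^-0.73 + 10^-3.17)
   = 1 / (1 + 0.18621 + 0.00067608) = 1/1.1869 = 0.8425
[HCO3⁻] = α₁ × DIC = 0.8425 × 1.62 = 1.36 mmol/L

[HCO3⁻] = 1.36 mmol/L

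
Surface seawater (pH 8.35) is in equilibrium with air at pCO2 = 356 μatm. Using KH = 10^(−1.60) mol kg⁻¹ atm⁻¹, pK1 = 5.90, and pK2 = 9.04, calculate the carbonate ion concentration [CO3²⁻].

[CO2*] = KH · pCO2 = 10^(−1.60) × 356×10^-6 = 8.942×10^-6 mol/kg
α₀ = 1/(1 + K1/[H⁺] + K1K2/[H⁺]²) = 1/(1 + 10^+2.45 + 10^+1.76) = 0.002938
DIC = [CO2*]/α₀ = 8.942×10^-6 / 0.002938 = 3.044 mmol/kg
[CO3²⁻] = α₂·DIC; α₂ = 0.1691, so [CO3²⁻] = 0.1691 × 3.044 = 0.515 mmol/kg

[CO3²⁻] = 0.515 mmol/kg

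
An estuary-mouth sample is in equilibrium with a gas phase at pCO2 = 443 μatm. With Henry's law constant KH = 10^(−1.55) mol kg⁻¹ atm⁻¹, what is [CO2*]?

KH = 10^(−1.55) = 2.818×10^-2 mol kg⁻¹ atm⁻¹
[CO2*] = KH · pCO2 = 2.818×10^-2 × 443×10^-6 atm = 1.25×10^-5 mol/kg

[CO2*] = 12.5 μmol/kg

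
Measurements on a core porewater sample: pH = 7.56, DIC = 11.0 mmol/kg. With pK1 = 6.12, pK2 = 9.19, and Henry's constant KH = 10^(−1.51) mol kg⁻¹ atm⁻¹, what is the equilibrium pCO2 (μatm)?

α₀ = 1 / (1 + K1/[H⁺] + K1K2/[H⁺]²) = 1 / (1 + 10^+1.44 + 10^-0.19)
   = 1 / (1 + 27.542 + 0.64565) = 1/29.188 = 0.03426
[CO2*] = α₀ × DIC = 0.03426 × 11.0 = 0.3769 mmol/kg
pCO2 = [CO2*]/KH = 3.769×10^-4 / 3.090×10^-2 = 1.22×10^4 μatm

pCO2 = 1.22×10^4 μatm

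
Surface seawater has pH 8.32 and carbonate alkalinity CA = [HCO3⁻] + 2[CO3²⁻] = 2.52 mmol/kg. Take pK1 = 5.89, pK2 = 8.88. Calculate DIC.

DIC = 2.08 mmol/kg

CA = [HCO3⁻] + 2[CO3²⁻] = (α₁ + 2α₂)·DIC
At pH 8.32: [H⁺]/K1 = 10^-2.43 = 0.0037154, K2/[H⁺] = 10^-0.56 = 0.27542
α₁ = 1/(1 + 0.0037154 + 0.27542) = 1/1.2791 = 0.7818; α₂ = α₁·K2/[H⁺] = 0.2153
α₁ + 2α₂ = 1.2124
DIC = CA / (α₁ + 2α₂) = 2.52 / 1.2124 = 2.08 mmol/kg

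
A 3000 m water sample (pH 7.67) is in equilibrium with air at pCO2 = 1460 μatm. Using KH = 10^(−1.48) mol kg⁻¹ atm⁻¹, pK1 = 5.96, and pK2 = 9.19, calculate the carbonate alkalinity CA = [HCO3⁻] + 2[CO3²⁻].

CA = 2.63 mmol/kg

[CO2*] = KH · pCO2 = 10^(−1.48) × 1460×10^-6 = 4.835×10^-5 mol/kg
α₀ = 1/(1 + K1/[H⁺] + K1K2/[H⁺]²) = 1/(1 + 10^+1.71 + 10^+0.19) = 0.01858
DIC = [CO2*]/α₀ = 4.835×10^-5 / 0.01858 = 2.603 mmol/kg
CA = (α₁ + 2α₂)·DIC = (0.9527 + 2×0.02877) × 2.603 = 2.63 mmol/kg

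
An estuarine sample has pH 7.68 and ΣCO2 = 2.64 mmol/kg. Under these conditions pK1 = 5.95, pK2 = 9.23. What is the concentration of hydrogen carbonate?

α₁ = 1 / (1 + [H⁺]/K1 + K2/[H⁺]) = 1 / (1 + 10^-1.73 + 10^-1.55)
   = 1 / (1 + 0.018621 + 0.028184) = 1/1.0468 = 0.9553
[HCO3⁻] = α₁ × DIC = 0.9553 × 2.64 = 2.52 mmol/kg

[HCO3⁻] = 2.52 mmol/kg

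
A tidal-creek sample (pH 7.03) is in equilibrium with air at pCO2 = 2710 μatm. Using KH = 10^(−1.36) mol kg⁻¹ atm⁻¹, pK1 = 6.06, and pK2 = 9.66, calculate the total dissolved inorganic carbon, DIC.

DIC = 1.22 mmol/kg

[CO2*] = KH · pCO2 = 10^(−1.36) × 2710×10^-6 = 1.183×10^-4 mol/kg
α₀ = 1/(1 + K1/[H⁺] + K1K2/[H⁺]²) = 1/(1 + 10^+0.97 + 10^-1.66) = 0.09658
DIC = [CO2*]/α₀ = 1.183×10^-4 / 0.09658 = 1.22 mmol/kg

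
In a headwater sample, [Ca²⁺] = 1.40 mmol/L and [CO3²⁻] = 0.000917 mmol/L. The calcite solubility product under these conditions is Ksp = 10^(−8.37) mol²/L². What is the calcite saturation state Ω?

Ω = 0.301

Ksp = 10^(−8.37) = 4.266×10^-9
Ω = [Ca²⁺][CO3²⁻]/Ksp = (1.40×10^-3)(0.000917×10^-3) / 4.266×10^-9 = 0.301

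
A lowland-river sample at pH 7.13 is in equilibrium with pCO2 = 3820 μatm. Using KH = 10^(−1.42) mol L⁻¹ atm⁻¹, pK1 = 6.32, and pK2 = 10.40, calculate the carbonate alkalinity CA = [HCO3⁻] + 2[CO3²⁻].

[CO2*] = KH · pCO2 = 10^(−1.42) × 3820×10^-6 = 1.452×10^-4 mol/L
α₀ = 1/(1 + K1/[H⁺] + K1K2/[H⁺]²) = 1/(1 + 10^+0.81 + 10^-2.46) = 0.1340
DIC = [CO2*]/α₀ = 1.452×10^-4 / 0.1340 = 1.083 mmol/L
CA = (α₁ + 2α₂)·DIC = (0.8655 + 2×0.0004648) × 1.083 = 0.939 mmol/L

CA = 0.939 mmol/L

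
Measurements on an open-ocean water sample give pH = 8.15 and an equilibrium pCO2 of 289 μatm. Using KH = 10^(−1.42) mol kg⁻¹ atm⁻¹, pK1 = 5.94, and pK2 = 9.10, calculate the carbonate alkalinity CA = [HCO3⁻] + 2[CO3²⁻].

CA = 2.18 mmol/kg

[CO2*] = KH · pCO2 = 10^(−1.42) × 289×10^-6 = 1.099×10^-5 mol/kg
α₀ = 1/(1 + K1/[H⁺] + K1K2/[H⁺]²) = 1/(1 + 10^+2.21 + 10^+1.26) = 0.005513
DIC = [CO2*]/α₀ = 1.099×10^-5 / 0.005513 = 1.993 mmol/kg
CA = (α₁ + 2α₂)·DIC = (0.8942 + 2×0.1003) × 1.993 = 2.18 mmol/kg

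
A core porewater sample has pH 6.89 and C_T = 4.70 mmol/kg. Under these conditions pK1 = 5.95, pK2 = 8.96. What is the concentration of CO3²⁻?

α₂ = 1 / (1 + [H⁺]/K2 + [H⁺]²/(K1K2)) = 1 / (1 + 10^+2.07 + 10^+1.13)
   = 1 / (1 + 117.49 + 13.490) = 1/131.98 = 0.007577
[CO3²⁻] = α₂ × DIC = 0.007577 × 4.70 = 0.0356 mmol/kg

[CO3²⁻] = 0.0356 mmol/kg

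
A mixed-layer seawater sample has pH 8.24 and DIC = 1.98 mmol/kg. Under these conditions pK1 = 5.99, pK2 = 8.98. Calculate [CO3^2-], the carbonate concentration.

[CO3²⁻] = 0.303 mmol/kg

α₂ = 1 / (1 + [H⁺]/K2 + [H⁺]²/(K1K2)) = 1 / (1 + 10^+0.74 + 10^-1.51)
   = 1 / (1 + 5.4954 + 0.030903) = 1/6.5263 = 0.1532
[CO3²⁻] = α₂ × DIC = 0.1532 × 1.98 = 0.303 mmol/kg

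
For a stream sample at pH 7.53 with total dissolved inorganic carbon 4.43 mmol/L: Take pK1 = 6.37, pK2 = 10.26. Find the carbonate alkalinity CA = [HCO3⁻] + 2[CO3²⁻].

CA = [HCO3⁻] + 2[CO3²⁻] = (α₁ + 2α₂)·DIC
At pH 7.53: [H⁺]/K1 = 10^-1.16 = 0.069183, K2/[H⁺] = 10^-2.73 = 0.0018621
α₁ = 1/(1 + 0.069183 + 0.0018621) = 1/1.0710 = 0.9337; α₂ = α₁·K2/[H⁺] = 0.001739
α₁ + 2α₂ = 0.9371
CA = 0.9371 × 4.43 = 4.15 mmol/L

CA = 4.15 mmol/L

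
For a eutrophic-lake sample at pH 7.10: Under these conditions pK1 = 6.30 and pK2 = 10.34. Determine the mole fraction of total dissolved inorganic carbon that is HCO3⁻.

α₁ = 0.863

α₁ = 1 / (1 + [H⁺]/K1 + K2/[H⁺]) = 1 / (1 + 10^-0.80 + 10^-3.24)
   = 1 / (1 + 0.15849 + 0.00057544) = 1/1.1591 = 0.8628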